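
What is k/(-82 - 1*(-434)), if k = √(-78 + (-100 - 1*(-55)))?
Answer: I*√123/352 ≈ 0.031507*I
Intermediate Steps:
k = I*√123 (k = √(-78 + (-100 + 55)) = √(-78 - 45) = √(-123) = I*√123 ≈ 11.091*I)
k/(-82 - 1*(-434)) = (I*√123)/(-82 - 1*(-434)) = (I*√123)/(-82 + 434) = (I*√123)/352 = (I*√123)*(1/352) = I*√123/352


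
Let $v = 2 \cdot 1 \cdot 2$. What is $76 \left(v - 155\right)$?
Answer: $-11476$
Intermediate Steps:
$v = 4$ ($v = 2 \cdot 2 = 4$)
$76 \left(v - 155\right) = 76 \left(4 - 155\right) = 76 \left(-151\right) = -11476$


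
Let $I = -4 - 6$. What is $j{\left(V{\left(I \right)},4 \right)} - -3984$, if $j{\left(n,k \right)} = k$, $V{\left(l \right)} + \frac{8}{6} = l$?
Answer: $3988$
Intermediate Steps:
$I = -10$ ($I = -4 - 6 = -10$)
$V{\left(l \right)} = - \frac{4}{3} + l$
$j{\left(V{\left(I \right)},4 \right)} - -3984 = 4 - -3984 = 4 + 3984 = 3988$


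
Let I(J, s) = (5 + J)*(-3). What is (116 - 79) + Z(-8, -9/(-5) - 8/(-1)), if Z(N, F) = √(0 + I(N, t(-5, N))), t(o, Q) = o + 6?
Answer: 40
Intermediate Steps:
t(o, Q) = 6 + o
I(J, s) = -15 - 3*J
Z(N, F) = √(-15 - 3*N) (Z(N, F) = √(0 + (-15 - 3*N)) = √(-15 - 3*N))
(116 - 79) + Z(-8, -9/(-5) - 8/(-1)) = (116 - 79) + √(-15 - 3*(-8)) = 37 + √(-15 + 24) = 37 + √9 = 37 + 3 = 40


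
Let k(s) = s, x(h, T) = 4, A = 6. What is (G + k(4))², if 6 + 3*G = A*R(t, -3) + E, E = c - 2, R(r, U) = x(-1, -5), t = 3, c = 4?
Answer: 1024/9 ≈ 113.78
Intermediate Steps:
R(r, U) = 4
E = 2 (E = 4 - 2 = 2)
G = 20/3 (G = -2 + (6*4 + 2)/3 = -2 + (24 + 2)/3 = -2 + (⅓)*26 = -2 + 26/3 = 20/3 ≈ 6.6667)
(G + k(4))² = (20/3 + 4)² = (32/3)² = 1024/9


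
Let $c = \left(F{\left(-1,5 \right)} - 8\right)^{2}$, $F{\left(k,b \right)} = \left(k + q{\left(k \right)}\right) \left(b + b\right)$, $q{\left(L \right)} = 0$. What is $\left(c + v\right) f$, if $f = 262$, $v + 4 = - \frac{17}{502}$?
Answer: $\frac{21041613}{251} \approx 83831.0$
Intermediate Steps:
$v = - \frac{2025}{502}$ ($v = -4 - \frac{17}{502} = - \frac{2025}{502} \approx -4.0339$)
$F{\left(k,b \right)} = 2 b k$ ($F{\left(k,b \right)} = \left(k + 0\right) \left(b + b\right) = k 2 b = 2 b k$)
$c = 324$ ($c = \left(2 \cdot 5 \left(-1\right) - 8\right)^{2} = \left(-10 - 8\right)^{2} = \left(-18\right)^{2} = 324$)
$\left(c + v\right) f = \left(324 - \frac{2025}{502}\right) 262 = \frac{160623}{502} \cdot 262 = \frac{21041613}{251}$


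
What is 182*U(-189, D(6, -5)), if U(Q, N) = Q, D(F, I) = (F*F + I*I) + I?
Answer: -34398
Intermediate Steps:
D(F, I) = I + F**2 + I**2 (D(F, I) = (F**2 + I**2) + I = I + F**2 + I**2)
182*U(-189, D(6, -5)) = 182*(-189) = -34398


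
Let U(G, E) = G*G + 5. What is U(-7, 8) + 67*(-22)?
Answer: -1420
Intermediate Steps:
U(G, E) = 5 + G² (U(G, E) = G² + 5 = 5 + G²)
U(-7, 8) + 67*(-22) = (5 + (-7)²) + 67*(-22) = (5 + 49) - 1474 = 54 - 1474 = -1420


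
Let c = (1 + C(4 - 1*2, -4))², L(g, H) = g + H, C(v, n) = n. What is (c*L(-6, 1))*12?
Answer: -540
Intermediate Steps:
L(g, H) = H + g
c = 9 (c = (1 - 4)² = (-3)² = 9)
(c*L(-6, 1))*12 = (9*(1 - 6))*12 = (9*(-5))*12 = -45*12 = -540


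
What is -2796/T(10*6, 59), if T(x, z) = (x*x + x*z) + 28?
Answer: -699/1792 ≈ -0.39007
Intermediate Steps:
T(x, z) = 28 + x² + x*z (T(x, z) = (x² + x*z) + 28 = 28 + x² + x*z)
-2796/T(10*6, 59) = -2796/(28 + (10*6)² + (10*6)*59) = -2796/(28 + 60² + 60*59) = -2796/(28 + 3600 + 3540) = -2796/7168 = -2796*1/7168 = -699/1792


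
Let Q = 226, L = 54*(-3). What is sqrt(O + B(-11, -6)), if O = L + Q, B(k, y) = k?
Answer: sqrt(53) ≈ 7.2801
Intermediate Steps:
L = -162
O = 64 (O = -162 + 226 = 64)
sqrt(O + B(-11, -6)) = sqrt(64 - 11) = sqrt(53)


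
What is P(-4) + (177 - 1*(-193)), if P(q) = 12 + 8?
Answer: 390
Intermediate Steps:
P(q) = 20
P(-4) + (177 - 1*(-193)) = 20 + (177 - 1*(-193)) = 20 + (177 + 193) = 20 + 370 = 390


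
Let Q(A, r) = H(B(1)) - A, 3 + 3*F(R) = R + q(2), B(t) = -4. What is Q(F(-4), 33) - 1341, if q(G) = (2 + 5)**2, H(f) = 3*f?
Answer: -1367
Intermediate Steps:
q(G) = 49 (q(G) = 7**2 = 49)
F(R) = 46/3 + R/3 (F(R) = -1 + (R + 49)/3 = -1 + (49 + R)/3 = -1 + (49/3 + R/3) = 46/3 + R/3)
Q(A, r) = -12 - A (Q(A, r) = 3*(-4) - A = -12 - A)
Q(F(-4), 33) - 1341 = (-12 - (46/3 + (1/3)*(-4))) - 1341 = (-12 - (46/3 - 4/3)) - 1341 = (-12 - 1*14) - 1341 = (-12 - 14) - 1341 = -26 - 1341 = -1367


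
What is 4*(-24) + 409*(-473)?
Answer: -193553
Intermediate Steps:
4*(-24) + 409*(-473) = -96 - 193457 = -193553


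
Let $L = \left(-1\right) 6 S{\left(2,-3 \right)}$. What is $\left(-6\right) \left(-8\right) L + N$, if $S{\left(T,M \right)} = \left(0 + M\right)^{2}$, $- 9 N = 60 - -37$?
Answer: $- \frac{23425}{9} \approx -2602.8$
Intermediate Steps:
$N = - \frac{97}{9}$ ($N = - \frac{60 - -37}{9} = - \frac{60 + 37}{9} = \left(- \frac{1}{9}\right) 97 = - \frac{97}{9} \approx -10.778$)
$S{\left(T,M \right)} = M^{2}$
$L = -54$ ($L = \left(-1\right) 6 \left(-3\right)^{2} = \left(-6\right) 9 = -54$)
$\left(-6\right) \left(-8\right) L + N = \left(-6\right) \left(-8\right) \left(-54\right) - \frac{97}{9} = 48 \left(-54\right) - \frac{97}{9} = -2592 - \frac{97}{9} = - \frac{23425}{9}$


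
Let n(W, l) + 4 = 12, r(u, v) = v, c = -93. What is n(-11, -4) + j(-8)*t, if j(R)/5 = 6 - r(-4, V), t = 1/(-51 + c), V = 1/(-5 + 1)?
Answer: 4483/576 ≈ 7.7830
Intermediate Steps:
V = -¼ (V = 1/(-4) = -¼ ≈ -0.25000)
n(W, l) = 8 (n(W, l) = -4 + 12 = 8)
t = -1/144 (t = 1/(-51 - 93) = 1/(-144) = -1/144 ≈ -0.0069444)
j(R) = 125/4 (j(R) = 5*(6 - 1*(-¼)) = 5*(6 + ¼) = 5*(25/4) = 125/4)
n(-11, -4) + j(-8)*t = 8 + (125/4)*(-1/144) = 8 - 125/576 = 4483/576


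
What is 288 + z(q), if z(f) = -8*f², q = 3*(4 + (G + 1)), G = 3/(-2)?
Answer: -594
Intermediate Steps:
G = -3/2 (G = 3*(-½) = -3/2 ≈ -1.5000)
q = 21/2 (q = 3*(4 + (-3/2 + 1)) = 3*(4 - ½) = 3*(7/2) = 21/2 ≈ 10.500)
288 + z(q) = 288 - 8*(21/2)² = 288 - 8*441/4 = 288 - 882 = -594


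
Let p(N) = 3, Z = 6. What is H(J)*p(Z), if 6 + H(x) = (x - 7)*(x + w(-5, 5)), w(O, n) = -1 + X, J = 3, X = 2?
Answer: -66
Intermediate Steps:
w(O, n) = 1 (w(O, n) = -1 + 2 = 1)
H(x) = -6 + (1 + x)*(-7 + x) (H(x) = -6 + (x - 7)*(x + 1) = -6 + (-7 + x)*(1 + x) = -6 + (1 + x)*(-7 + x))
H(J)*p(Z) = (-13 + 3**2 - 6*3)*3 = (-13 + 9 - 18)*3 = -22*3 = -66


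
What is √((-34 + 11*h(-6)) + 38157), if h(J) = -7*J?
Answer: √38585 ≈ 196.43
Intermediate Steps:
√((-34 + 11*h(-6)) + 38157) = √((-34 + 11*(-7*(-6))) + 38157) = √((-34 + 11*42) + 38157) = √((-34 + 462) + 38157) = √(428 + 38157) = √38585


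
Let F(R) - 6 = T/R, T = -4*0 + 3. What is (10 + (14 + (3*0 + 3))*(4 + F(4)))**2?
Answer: 594441/16 ≈ 37153.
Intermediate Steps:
T = 3 (T = 0 + 3 = 3)
F(R) = 6 + 3/R
(10 + (14 + (3*0 + 3))*(4 + F(4)))**2 = (10 + (14 + (3*0 + 3))*(4 + (6 + 3/4)))**2 = (10 + (14 + (0 + 3))*(4 + (6 + 3*(1/4))))**2 = (10 + (14 + 3)*(4 + (6 + 3/4)))**2 = (10 + 17*(4 + 27/4))**2 = (10 + 17*(43/4))**2 = (10 + 731/4)**2 = (771/4)**2 = 594441/16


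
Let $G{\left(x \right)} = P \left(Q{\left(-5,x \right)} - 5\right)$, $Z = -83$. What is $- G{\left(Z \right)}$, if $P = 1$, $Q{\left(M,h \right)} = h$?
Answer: $88$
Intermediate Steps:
$G{\left(x \right)} = -5 + x$ ($G{\left(x \right)} = 1 \left(x - 5\right) = 1 \left(-5 + x\right) = -5 + x$)
$- G{\left(Z \right)} = - (-5 - 83) = \left(-1\right) \left(-88\right) = 88$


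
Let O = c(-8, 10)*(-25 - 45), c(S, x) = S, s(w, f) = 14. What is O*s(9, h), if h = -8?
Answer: 7840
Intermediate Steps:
O = 560 (O = -8*(-25 - 45) = -8*(-70) = 560)
O*s(9, h) = 560*14 = 7840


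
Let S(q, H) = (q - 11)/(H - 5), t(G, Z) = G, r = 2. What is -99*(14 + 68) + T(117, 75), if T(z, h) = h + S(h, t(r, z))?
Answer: -24193/3 ≈ -8064.3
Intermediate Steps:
S(q, H) = (-11 + q)/(-5 + H)
T(z, h) = 11/3 + 2*h/3 (T(z, h) = h + (-11 + h)/(-5 + 2) = h + (-11 + h)/(-3) = h - (-11 + h)/3 = h + (11/3 - h/3) = 11/3 + 2*h/3)
-99*(14 + 68) + T(117, 75) = -99*(14 + 68) + (11/3 + (2/3)*75) = -99*82 + (11/3 + 50) = -8118 + 161/3 = -24193/3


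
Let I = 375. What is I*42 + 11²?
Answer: 15871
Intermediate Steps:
I*42 + 11² = 375*42 + 11² = 15750 + 121 = 15871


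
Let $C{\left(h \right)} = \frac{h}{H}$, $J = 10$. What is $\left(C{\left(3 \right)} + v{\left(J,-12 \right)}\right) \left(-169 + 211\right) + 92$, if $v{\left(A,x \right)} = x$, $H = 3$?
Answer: $-370$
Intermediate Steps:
$C{\left(h \right)} = \frac{h}{3}$
$\left(C{\left(3 \right)} + v{\left(J,-12 \right)}\right) \left(-169 + 211\right) + 92 = \left(\frac{1}{3} \cdot 3 - 12\right) \left(-169 + 211\right) + 92 = \left(1 - 12\right) 42 + 92 = \left(-11\right) 42 + 92 = -462 + 92 = -370$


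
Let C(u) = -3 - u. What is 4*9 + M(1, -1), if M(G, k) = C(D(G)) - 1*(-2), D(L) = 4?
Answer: 31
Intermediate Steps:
M(G, k) = -5 (M(G, k) = (-3 - 1*4) - 1*(-2) = (-3 - 4) + 2 = -7 + 2 = -5)
4*9 + M(1, -1) = 4*9 - 5 = 36 - 5 = 31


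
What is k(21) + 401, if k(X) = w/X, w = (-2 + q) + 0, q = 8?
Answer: 2809/7 ≈ 401.29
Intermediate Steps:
w = 6 (w = (-2 + 8) + 0 = 6 + 0 = 6)
k(X) = 6/X
k(21) + 401 = 6/21 + 401 = 6*(1/21) + 401 = 2/7 + 401 = 2809/7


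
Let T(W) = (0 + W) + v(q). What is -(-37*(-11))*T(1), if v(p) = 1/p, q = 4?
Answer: -2035/4 ≈ -508.75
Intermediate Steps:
T(W) = 1/4 + W (T(W) = (0 + W) + 1/4 = W + 1/4 = 1/4 + W)
-(-37*(-11))*T(1) = -(-37*(-11))*(1/4 + 1) = -407*5/4 = -1*2035/4 = -2035/4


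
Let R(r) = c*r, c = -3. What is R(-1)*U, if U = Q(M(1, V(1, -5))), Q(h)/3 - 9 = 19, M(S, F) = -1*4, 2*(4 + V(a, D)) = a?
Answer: 252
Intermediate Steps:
V(a, D) = -4 + a/2
M(S, F) = -4
R(r) = -3*r
Q(h) = 84 (Q(h) = 27 + 3*19 = 27 + 57 = 84)
U = 84
R(-1)*U = -3*(-1)*84 = 3*84 = 252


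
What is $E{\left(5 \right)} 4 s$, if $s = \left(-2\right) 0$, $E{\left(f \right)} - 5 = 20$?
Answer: $0$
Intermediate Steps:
$E{\left(f \right)} = 25$ ($E{\left(f \right)} = 5 + 20 = 25$)
$s = 0$
$E{\left(5 \right)} 4 s = 25 \cdot 4 \cdot 0 = 25 \cdot 0 = 0$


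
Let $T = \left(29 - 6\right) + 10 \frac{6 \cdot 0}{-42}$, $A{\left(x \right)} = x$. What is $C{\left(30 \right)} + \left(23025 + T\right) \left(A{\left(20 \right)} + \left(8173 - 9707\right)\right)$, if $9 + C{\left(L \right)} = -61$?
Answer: $-34894742$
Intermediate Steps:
$C{\left(L \right)} = -70$ ($C{\left(L \right)} = -9 - 61 = -70$)
$T = 23$ ($T = 23 + 10 \cdot 0 \left(- \frac{1}{42}\right) = 23 + 10 \cdot 0 = 23 + 0 = 23$)
$C{\left(30 \right)} + \left(23025 + T\right) \left(A{\left(20 \right)} + \left(8173 - 9707\right)\right) = -70 + \left(23025 + 23\right) \left(20 + \left(8173 - 9707\right)\right) = -70 + 23048 \left(20 - 1534\right) = -70 + 23048 \left(-1514\right) = -70 - 34894672 = -34894742$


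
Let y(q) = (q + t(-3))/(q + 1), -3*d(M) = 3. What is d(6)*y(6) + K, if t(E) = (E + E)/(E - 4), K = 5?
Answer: 197/49 ≈ 4.0204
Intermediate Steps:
t(E) = 2*E/(-4 + E) (t(E) = (2*E)/(-4 + E) = 2*E/(-4 + E))
d(M) = -1 (d(M) = -1/3*3 = -1)
y(q) = (6/7 + q)/(1 + q) (y(q) = (q + 2*(-3)/(-4 - 3))/(q + 1) = (q + 2*(-3)/(-7))/(1 + q) = (q + 2*(-3)*(-1/7))/(1 + q) = (q + 6/7)/(1 + q) = (6/7 + q)/(1 + q))
d(6)*y(6) + K = -(6/7 + 6)/(1 + 6) + 5 = -48/(7*7) + 5 = -1*48/49 + 5 = -48/49 + 5 = 197/49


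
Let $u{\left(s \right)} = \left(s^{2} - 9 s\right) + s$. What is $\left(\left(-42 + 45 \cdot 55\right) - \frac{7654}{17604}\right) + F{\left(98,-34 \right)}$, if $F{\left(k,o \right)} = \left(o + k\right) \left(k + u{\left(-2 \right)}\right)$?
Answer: $\frac{87884143}{8802} \approx 9984.6$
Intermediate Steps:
$u{\left(s \right)} = s^{2} - 8 s$
$F{\left(k,o \right)} = \left(20 + k\right) \left(k + o\right)$ ($F{\left(k,o \right)} = \left(o + k\right) \left(k - 2 \left(-8 - 2\right)\right) = \left(k + o\right) \left(k - -20\right) = \left(k + o\right) \left(k + 20\right) = \left(k + o\right) \left(20 + k\right) = \left(20 + k\right) \left(k + o\right)$)
$\left(\left(-42 + 45 \cdot 55\right) - \frac{7654}{17604}\right) + F{\left(98,-34 \right)} = \left(\left(-42 + 45 \cdot 55\right) - \frac{7654}{17604}\right) + \left(98^{2} + 20 \cdot 98 + 20 \left(-34\right) + 98 \left(-34\right)\right) = \left(\left(-42 + 2475\right) - \frac{3827}{8802}\right) + \left(9604 + 1960 - 680 - 3332\right) = \left(2433 - \frac{3827}{8802}\right) + 7552 = \frac{21411439}{8802} + 7552 = \frac{87884143}{8802}$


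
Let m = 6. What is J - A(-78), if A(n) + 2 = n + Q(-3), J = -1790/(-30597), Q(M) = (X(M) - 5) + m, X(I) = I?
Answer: 2510744/30597 ≈ 82.058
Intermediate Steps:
Q(M) = 1 + M (Q(M) = (M - 5) + 6 = (-5 + M) + 6 = 1 + M)
J = 1790/30597 (J = -1790*(-1/30597) = 1790/30597 ≈ 0.058502)
A(n) = -4 + n (A(n) = -2 + (n + (1 - 3)) = -2 + (n - 2) = -2 + (-2 + n) = -4 + n)
J - A(-78) = 1790/30597 - (-4 - 78) = 1790/30597 - 1*(-82) = 1790/30597 + 82 = 2510744/30597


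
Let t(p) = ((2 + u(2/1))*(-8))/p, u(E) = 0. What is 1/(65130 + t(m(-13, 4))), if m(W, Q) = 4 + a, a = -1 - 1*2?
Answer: 1/65114 ≈ 1.5358e-5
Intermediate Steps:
a = -3 (a = -1 - 2 = -3)
m(W, Q) = 1 (m(W, Q) = 4 - 3 = 1)
t(p) = -16/p (t(p) = ((2 + 0)*(-8))/p = (2*(-8))/p = -16/p)
1/(65130 + t(m(-13, 4))) = 1/(65130 - 16/1) = 1/(65130 - 16*1) = 1/(65130 - 16) = 1/65114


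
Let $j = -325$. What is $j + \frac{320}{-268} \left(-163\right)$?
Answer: $- \frac{8735}{67} \approx -130.37$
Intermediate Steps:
$j + \frac{320}{-268} \left(-163\right) = -325 + \frac{320}{-268} \left(-163\right) = -325 + 320 \left(- \frac{1}{268}\right) \left(-163\right) = -325 - - \frac{13040}{67} = -325 + \frac{13040}{67} = - \frac{8735}{67}$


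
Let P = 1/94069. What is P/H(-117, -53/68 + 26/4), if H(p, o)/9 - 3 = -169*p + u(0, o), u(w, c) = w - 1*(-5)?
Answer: 1/16747010001 ≈ 5.9712e-11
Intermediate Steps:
P = 1/94069 ≈ 1.0630e-5
u(w, c) = 5 + w (u(w, c) = w + 5 = 5 + w)
H(p, o) = 72 - 1521*p (H(p, o) = 27 + 9*(-169*p + (5 + 0)) = 27 + 9*(-169*p + 5) = 27 + 9*(5 - 169*p) = 27 + (45 - 1521*p) = 72 - 1521*p)
P/H(-117, -53/68 + 26/4) = 1/(94069*(72 - 1521*(-117))) = 1/(94069*(72 + 177957)) = (1/94069)/178029 = (1/94069)*(1/178029) = 1/16747010001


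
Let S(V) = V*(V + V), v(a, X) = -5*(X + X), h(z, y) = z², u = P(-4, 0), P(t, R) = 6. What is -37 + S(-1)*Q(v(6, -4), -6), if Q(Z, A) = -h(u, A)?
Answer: -109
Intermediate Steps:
u = 6
v(a, X) = -10*X
S(V) = 2*V² (S(V) = V*(2*V) = 2*V²)
Q(Z, A) = -36 (Q(Z, A) = -1*6² = -1*36 = -36)
-37 + S(-1)*Q(v(6, -4), -6) = -37 + (2*(-1)²)*(-36) = -37 + (2*1)*(-36) = -37 + 2*(-36) = -37 - 72 = -109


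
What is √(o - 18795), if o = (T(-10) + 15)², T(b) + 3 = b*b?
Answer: I*√6251 ≈ 79.063*I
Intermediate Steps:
T(b) = -3 + b² (T(b) = -3 + b*b = -3 + b²)
o = 12544 (o = ((-3 + (-10)²) + 15)² = ((-3 + 100) + 15)² = (97 + 15)² = 112² = 12544)
√(o - 18795) = √(12544 - 18795) = √(-6251) = I*√6251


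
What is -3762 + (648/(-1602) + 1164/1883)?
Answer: -630426486/167587 ≈ -3761.8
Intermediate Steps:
-3762 + (648/(-1602) + 1164/1883) = -3762 + (648*(-1/1602) + 1164*(1/1883)) = -3762 + (-36/89 + 1164/1883) = -3762 + 35808/167587 = -630426486/167587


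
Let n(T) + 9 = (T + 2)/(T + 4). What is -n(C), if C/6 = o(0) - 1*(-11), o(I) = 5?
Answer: 401/50 ≈ 8.0200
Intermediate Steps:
C = 96 (C = 6*(5 - 1*(-11)) = 6*(5 + 11) = 6*16 = 96)
n(T) = -9 + (2 + T)/(4 + T) (n(T) = -9 + (T + 2)/(T + 4) = -9 + (2 + T)/(4 + T))
-n(C) = -2*(-17 - 4*96)/(4 + 96) = -2*(-17 - 384)/100 = -2*(-401)/100 = -1*(-401/50) = 401/50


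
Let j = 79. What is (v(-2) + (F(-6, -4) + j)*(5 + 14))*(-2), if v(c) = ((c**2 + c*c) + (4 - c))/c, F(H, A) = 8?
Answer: -3292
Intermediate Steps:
v(c) = (4 - c + 2*c**2)/c (v(c) = ((c**2 + c**2) + (4 - c))/c = (2*c**2 + (4 - c))/c = (4 - c + 2*c**2)/c)
(v(-2) + (F(-6, -4) + j)*(5 + 14))*(-2) = ((-1 + 2*(-2) + 4/(-2)) + (8 + 79)*(5 + 14))*(-2) = ((-1 - 4 + 4*(-1/2)) + 87*19)*(-2) = ((-1 - 4 - 2) + 1653)*(-2) = (-7 + 1653)*(-2) = 1646*(-2) = -3292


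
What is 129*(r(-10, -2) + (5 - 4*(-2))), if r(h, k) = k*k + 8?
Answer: 3225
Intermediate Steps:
r(h, k) = 8 + k**2 (r(h, k) = k**2 + 8 = 8 + k**2)
129*(r(-10, -2) + (5 - 4*(-2))) = 129*((8 + (-2)**2) + (5 - 4*(-2))) = 129*((8 + 4) + (5 + 8)) = 129*(12 + 13) = 129*25 = 3225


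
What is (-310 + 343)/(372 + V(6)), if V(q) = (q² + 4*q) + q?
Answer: 11/146 ≈ 0.075342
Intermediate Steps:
V(q) = q² + 5*q
(-310 + 343)/(372 + V(6)) = (-310 + 343)/(372 + 6*(5 + 6)) = 33/(372 + 6*11) = 33/(372 + 66) = 33/438 = 33*(1/438) = 11/146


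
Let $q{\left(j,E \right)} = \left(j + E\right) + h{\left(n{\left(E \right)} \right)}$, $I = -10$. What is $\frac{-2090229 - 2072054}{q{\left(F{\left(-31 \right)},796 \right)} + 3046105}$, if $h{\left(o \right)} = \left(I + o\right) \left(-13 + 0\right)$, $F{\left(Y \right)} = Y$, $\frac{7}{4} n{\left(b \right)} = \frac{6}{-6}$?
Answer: $- \frac{29135981}{21329052} \approx -1.366$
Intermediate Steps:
$n{\left(b \right)} = - \frac{4}{7}$ ($n{\left(b \right)} = \frac{4 \frac{6}{-6}}{7} = \frac{4 \cdot 6 \left(- \frac{1}{6}\right)}{7} = \frac{4}{7} \left(-1\right) = - \frac{4}{7}$)
$h{\left(o \right)} = 130 - 13 o$ ($h{\left(o \right)} = \left(-10 + o\right) \left(-13 + 0\right) = \left(-10 + o\right) \left(-13\right) = 130 - 13 o$)
$q{\left(j,E \right)} = \frac{962}{7} + E + j$ ($q{\left(j,E \right)} = \left(j + E\right) + \left(130 - - \frac{52}{7}\right) = \left(E + j\right) + \left(130 + \frac{52}{7}\right) = \left(E + j\right) + \frac{962}{7} = \frac{962}{7} + E + j$)
$\frac{-2090229 - 2072054}{q{\left(F{\left(-31 \right)},796 \right)} + 3046105} = \frac{-2090229 - 2072054}{\left(\frac{962}{7} + 796 - 31\right) + 3046105} = - \frac{4162283}{\frac{6317}{7} + 3046105} = - \frac{4162283}{\frac{21329052}{7}} = \left(-4162283\right) \frac{7}{21329052} = - \frac{29135981}{21329052}$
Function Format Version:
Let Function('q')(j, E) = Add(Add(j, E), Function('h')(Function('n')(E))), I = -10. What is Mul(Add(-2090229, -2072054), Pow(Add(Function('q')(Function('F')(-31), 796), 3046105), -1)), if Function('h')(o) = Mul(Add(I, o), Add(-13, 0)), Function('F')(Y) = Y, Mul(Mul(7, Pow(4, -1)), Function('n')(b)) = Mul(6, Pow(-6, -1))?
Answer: Rational(-29135981, 21329052) ≈ -1.3660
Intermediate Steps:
Function('n')(b) = Rational(-4, 7) (Function('n')(b) = Mul(Rational(4, 7), Mul(6, Pow(-6, -1))) = Mul(Rational(4, 7), Mul(6, Rational(-1, 6))) = Mul(Rational(4, 7), -1) = Rational(-4, 7))
Function('h')(o) = Add(130, Mul(-13, o)) (Function('h')(o) = Mul(Add(-10, o), Add(-13, 0)) = Mul(Add(-10, o), -13) = Add(130, Mul(-13, o)))
Function('q')(j, E) = Add(Rational(962, 7), E, j) (Function('q')(j, E) = Add(Add(j, E), Add(130, Mul(-13, Rational(-4, 7)))) = Add(Add(E, j), Add(130, Rational(52, 7))) = Add(Add(E, j), Rational(962, 7)) = Add(Rational(962, 7), E, j))
Mul(Add(-2090229, -2072054), Pow(Add(Function('q')(Function('F')(-31), 796), 3046105), -1)) = Mul(Add(-2090229, -2072054), Pow(Add(Add(Rational(962, 7), 796, -31), 3046105), -1)) = Mul(-4162283, Pow(Add(Rational(6317, 7), 3046105), -1)) = Mul(-4162283, Pow(Rational(21329052, 7), -1)) = Mul(-4162283, Rational(7, 21329052)) = Rational(-29135981, 21329052)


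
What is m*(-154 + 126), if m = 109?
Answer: -3052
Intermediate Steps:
m*(-154 + 126) = 109*(-154 + 126) = 109*(-28) = -3052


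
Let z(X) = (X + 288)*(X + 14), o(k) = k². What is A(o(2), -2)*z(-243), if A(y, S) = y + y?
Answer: -82440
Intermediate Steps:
z(X) = (14 + X)*(288 + X) (z(X) = (288 + X)*(14 + X) = (14 + X)*(288 + X))
A(y, S) = 2*y
A(o(2), -2)*z(-243) = (2*2²)*(4032 + (-243)² + 302*(-243)) = (2*4)*(4032 + 59049 - 73386) = 8*(-10305) = -82440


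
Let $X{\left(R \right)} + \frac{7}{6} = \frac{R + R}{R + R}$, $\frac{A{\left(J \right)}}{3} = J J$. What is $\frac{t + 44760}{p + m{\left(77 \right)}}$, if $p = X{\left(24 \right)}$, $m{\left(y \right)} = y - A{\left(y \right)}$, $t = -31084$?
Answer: $- \frac{82056}{106261} \approx -0.77221$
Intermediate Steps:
$A{\left(J \right)} = 3 J^{2}$ ($A{\left(J \right)} = 3 J J = 3 J^{2}$)
$m{\left(y \right)} = y - 3 y^{2}$
$X{\left(R \right)} = - \frac{1}{6}$ ($X{\left(R \right)} = - \frac{7}{6} + \frac{R + R}{R + R} = - \frac{7}{6} + \frac{2 R}{2 R} = - \frac{7}{6} + 2 R \frac{1}{2 R} = - \frac{7}{6} + 1 = - \frac{1}{6}$)
$p = - \frac{1}{6} \approx -0.16667$
$\frac{t + 44760}{p + m{\left(77 \right)}} = \frac{-31084 + 44760}{- \frac{1}{6} + 77 \left(1 - 231\right)} = \frac{13676}{- \frac{1}{6} + 77 \left(1 - 231\right)} = \frac{13676}{- \frac{1}{6} + 77 \left(-230\right)} = \frac{13676}{- \frac{1}{6} - 17710} = \frac{13676}{- \frac{106261}{6}} = 13676 \left(- \frac{6}{106261}\right) = - \frac{82056}{106261}$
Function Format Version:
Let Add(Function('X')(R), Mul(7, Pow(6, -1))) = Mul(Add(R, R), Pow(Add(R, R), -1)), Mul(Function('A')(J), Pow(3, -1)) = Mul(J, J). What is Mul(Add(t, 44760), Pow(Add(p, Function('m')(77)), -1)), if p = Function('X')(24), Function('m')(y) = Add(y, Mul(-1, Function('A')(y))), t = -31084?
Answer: Rational(-82056, 106261) ≈ -0.77221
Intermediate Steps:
Function('A')(J) = Mul(3, Pow(J, 2)) (Function('A')(J) = Mul(3, Mul(J, J)) = Mul(3, Pow(J, 2)))
Function('m')(y) = Add(y, Mul(-3, Pow(y, 2))) (Function('m')(y) = Add(y, Mul(-1, Mul(3, Pow(y, 2)))) = Add(y, Mul(-3, Pow(y, 2))))
Function('X')(R) = Rational(-1, 6) (Function('X')(R) = Add(Rational(-7, 6), Mul(Add(R, R), Pow(Add(R, R), -1))) = Add(Rational(-7, 6), Mul(Mul(2, R), Pow(Mul(2, R), -1))) = Add(Rational(-7, 6), Mul(Mul(2, R), Mul(Rational(1, 2), Pow(R, -1)))) = Add(Rational(-7, 6), 1) = Rational(-1, 6))
p = Rational(-1, 6) ≈ -0.16667
Mul(Add(t, 44760), Pow(Add(p, Function('m')(77)), -1)) = Mul(Add(-31084, 44760), Pow(Add(Rational(-1, 6), Mul(77, Add(1, Mul(-3, 77)))), -1)) = Mul(13676, Pow(Add(Rational(-1, 6), Mul(77, Add(1, -231))), -1)) = Mul(13676, Pow(Add(Rational(-1, 6), Mul(77, -230)), -1)) = Mul(13676, Pow(Add(Rational(-1, 6), -17710), -1)) = Mul(13676, Pow(Rational(-106261, 6), -1)) = Mul(13676, Rational(-6, 106261)) = Rational(-82056, 106261)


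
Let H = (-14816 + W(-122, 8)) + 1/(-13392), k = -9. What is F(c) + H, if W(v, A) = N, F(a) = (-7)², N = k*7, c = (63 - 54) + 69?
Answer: -198603361/13392 ≈ -14830.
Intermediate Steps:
c = 78 (c = 9 + 69 = 78)
N = -63 (N = -9*7 = -63)
F(a) = 49
W(v, A) = -63
H = -199259569/13392 (H = (-14816 - 63) + 1/(-13392) = -14879 - 1/13392 = -199259569/13392 ≈ -14879.)
F(c) + H = 49 - 199259569/13392 = -198603361/13392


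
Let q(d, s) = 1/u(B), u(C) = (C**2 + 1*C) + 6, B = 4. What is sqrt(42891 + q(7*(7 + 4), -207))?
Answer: sqrt(28994342)/26 ≈ 207.10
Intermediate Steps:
u(C) = 6 + C + C**2 (u(C) = (C**2 + C) + 6 = (C + C**2) + 6 = 6 + C + C**2)
q(d, s) = 1/26 (q(d, s) = 1/(6 + 4 + 4**2) = 1/(6 + 4 + 16) = 1/26)
sqrt(42891 + q(7*(7 + 4), -207)) = sqrt(42891 + 1/26) = sqrt(1115167/26) = sqrt(28994342)/26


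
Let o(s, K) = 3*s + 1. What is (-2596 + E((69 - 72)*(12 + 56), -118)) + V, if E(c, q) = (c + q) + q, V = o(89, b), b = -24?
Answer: -2768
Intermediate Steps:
o(s, K) = 1 + 3*s
V = 268 (V = 1 + 3*89 = 1 + 267 = 268)
E(c, q) = c + 2*q
(-2596 + E((69 - 72)*(12 + 56), -118)) + V = (-2596 + ((69 - 72)*(12 + 56) + 2*(-118))) + 268 = (-2596 + (-3*68 - 236)) + 268 = (-2596 + (-204 - 236)) + 268 = (-2596 - 440) + 268 = -3036 + 268 = -2768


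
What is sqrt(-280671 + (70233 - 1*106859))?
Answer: I*sqrt(317297) ≈ 563.29*I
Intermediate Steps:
sqrt(-280671 + (70233 - 1*106859)) = sqrt(-280671 + (70233 - 106859)) = sqrt(-280671 - 36626) = sqrt(-317297) = I*sqrt(317297)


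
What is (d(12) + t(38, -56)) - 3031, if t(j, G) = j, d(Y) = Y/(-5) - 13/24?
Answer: -359513/120 ≈ -2995.9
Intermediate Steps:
d(Y) = -13/24 - Y/5 (d(Y) = Y*(-1/5) - 13*1/24 = -Y/5 - 13/24 = -13/24 - Y/5)
(d(12) + t(38, -56)) - 3031 = ((-13/24 - 1/5*12) + 38) - 3031 = ((-13/24 - 12/5) + 38) - 3031 = (-353/120 + 38) - 3031 = 4207/120 - 3031 = -359513/120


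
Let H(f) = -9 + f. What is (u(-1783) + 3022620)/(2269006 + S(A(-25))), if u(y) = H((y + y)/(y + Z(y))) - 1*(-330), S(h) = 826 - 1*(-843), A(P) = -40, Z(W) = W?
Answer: 3022942/2270675 ≈ 1.3313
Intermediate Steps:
S(h) = 1669 (S(h) = 826 + 843 = 1669)
u(y) = 322 (u(y) = (-9 + (y + y)/(y + y)) - 1*(-330) = (-9 + (2*y)/((2*y))) + 330 = (-9 + (2*y)*(1/(2*y))) + 330 = (-9 + 1) + 330 = -8 + 330 = 322)
(u(-1783) + 3022620)/(2269006 + S(A(-25))) = (322 + 3022620)/(2269006 + 1669) = 3022942/2270675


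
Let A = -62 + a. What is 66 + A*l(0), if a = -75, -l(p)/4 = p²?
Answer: 66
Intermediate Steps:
l(p) = -4*p²
A = -137 (A = -62 - 75 = -137)
66 + A*l(0) = 66 - (-548)*0² = 66 - (-548)*0 = 66 - 137*0 = 66 + 0 = 66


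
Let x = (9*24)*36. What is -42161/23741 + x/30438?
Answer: -61038139/40146031 ≈ -1.5204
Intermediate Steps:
x = 7776 (x = 216*36 = 7776)
-42161/23741 + x/30438 = -42161/23741 + 7776/30438 = -42161*1/23741 + 7776*(1/30438) = -42161/23741 + 432/1691 = -61038139/40146031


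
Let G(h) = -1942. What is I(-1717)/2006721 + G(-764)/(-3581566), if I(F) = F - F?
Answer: 971/1790783 ≈ 0.00054222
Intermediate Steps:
I(F) = 0
I(-1717)/2006721 + G(-764)/(-3581566) = 0/2006721 - 1942/(-3581566) = 0*(1/2006721) - 1942*(-1/3581566) = 0 + 971/1790783 = 971/1790783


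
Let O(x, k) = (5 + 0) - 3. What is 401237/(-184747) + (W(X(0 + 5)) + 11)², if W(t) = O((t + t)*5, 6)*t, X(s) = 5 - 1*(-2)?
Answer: 115065638/184747 ≈ 622.83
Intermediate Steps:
X(s) = 7 (X(s) = 5 + 2 = 7)
O(x, k) = 2 (O(x, k) = 5 - 3 = 2)
W(t) = 2*t
401237/(-184747) + (W(X(0 + 5)) + 11)² = 401237/(-184747) + (2*7 + 11)² = 401237*(-1/184747) + (14 + 11)² = -401237/184747 + 25² = -401237/184747 + 625 = 115065638/184747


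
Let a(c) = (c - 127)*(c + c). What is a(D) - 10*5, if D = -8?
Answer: 2110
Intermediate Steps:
a(c) = 2*c*(-127 + c) (a(c) = (-127 + c)*(2*c) = 2*c*(-127 + c))
a(D) - 10*5 = 2*(-8)*(-127 - 8) - 10*5 = 2*(-8)*(-135) - 50 = 2160 - 50 = 2110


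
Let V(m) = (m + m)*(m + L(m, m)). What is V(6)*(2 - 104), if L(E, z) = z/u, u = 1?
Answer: -14688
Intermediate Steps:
L(E, z) = z (L(E, z) = z/1 = z*1 = z)
V(m) = 4*m² (V(m) = (m + m)*(m + m) = (2*m)*(2*m) = 4*m²)
V(6)*(2 - 104) = (4*6²)*(2 - 104) = (4*36)*(-102) = 144*(-102) = -14688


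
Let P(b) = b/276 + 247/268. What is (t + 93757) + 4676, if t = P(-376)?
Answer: 1820214887/18492 ≈ 98433.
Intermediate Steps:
P(b) = 247/268 + b/276 (P(b) = b*(1/276) + 247*(1/268) = b/276 + 247/268 = 247/268 + b/276)
t = -8149/18492 (t = 247/268 + (1/276)*(-376) = 247/268 - 94/69 = -8149/18492 ≈ -0.44068)
(t + 93757) + 4676 = (-8149/18492 + 93757) + 4676 = 1733746295/18492 + 4676 = 1820214887/18492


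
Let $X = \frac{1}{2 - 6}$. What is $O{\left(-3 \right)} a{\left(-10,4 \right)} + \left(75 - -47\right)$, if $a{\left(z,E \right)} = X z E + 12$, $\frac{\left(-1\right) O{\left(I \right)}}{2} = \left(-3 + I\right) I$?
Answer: $-670$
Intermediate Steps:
$O{\left(I \right)} = - 2 I \left(-3 + I\right)$ ($O{\left(I \right)} = - 2 \left(-3 + I\right) I = - 2 I \left(-3 + I\right)$)
$X = - \frac{1}{4}$ ($X = \frac{1}{-4} = - \frac{1}{4} \approx -0.25$)
$a{\left(z,E \right)} = 12 - \frac{E z}{4}$ ($a{\left(z,E \right)} = - \frac{z}{4} E + 12 = - \frac{E z}{4} + 12 = 12 - \frac{E z}{4}$)
$O{\left(-3 \right)} a{\left(-10,4 \right)} + \left(75 - -47\right) = 2 \left(-3\right) \left(3 - -3\right) \left(12 - 1 \left(-10\right)\right) + \left(75 - -47\right) = 2 \left(-3\right) \left(3 + 3\right) \left(12 + 10\right) + \left(75 + 47\right) = 2 \left(-3\right) 6 \cdot 22 + 122 = \left(-36\right) 22 + 122 = -792 + 122 = -670$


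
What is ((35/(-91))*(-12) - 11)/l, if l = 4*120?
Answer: -83/6240 ≈ -0.013301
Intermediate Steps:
l = 480
((35/(-91))*(-12) - 11)/l = ((35/(-91))*(-12) - 11)/480 = ((35*(-1/91))*(-12) - 11)*(1/480) = (-5/13*(-12) - 11)*(1/480) = (60/13 - 11)*(1/480) = -83/13*1/480 = -83/6240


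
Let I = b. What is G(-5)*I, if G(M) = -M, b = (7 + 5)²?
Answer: 720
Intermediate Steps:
b = 144 (b = 12² = 144)
I = 144
G(-5)*I = -1*(-5)*144 = 5*144 = 720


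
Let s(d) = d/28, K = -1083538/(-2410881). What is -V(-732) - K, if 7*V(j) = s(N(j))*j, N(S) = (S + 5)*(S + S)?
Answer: 469572118899782/118133169 ≈ 3.9749e+6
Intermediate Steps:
K = 1083538/2410881 (K = -1083538*(-1/2410881) = 1083538/2410881 ≈ 0.44944)
N(S) = 2*S*(5 + S) (N(S) = (5 + S)*(2*S) = 2*S*(5 + S))
s(d) = d/28 (s(d) = d*(1/28) = d/28)
V(j) = j²*(5 + j)/98 (V(j) = (((2*j*(5 + j))/28)*j)/7 = ((j*(5 + j)/14)*j)/7 = (j²*(5 + j)/14)/7 = j²*(5 + j)/98)
-V(-732) - K = -(-732)²*(5 - 732)/98 - 1*1083538/2410881 = -535824*(-727)/98 - 1083538/2410881 = -1*(-194772024/49) - 1083538/2410881 = 194772024/49 - 1083538/2410881 = 469572118899782/118133169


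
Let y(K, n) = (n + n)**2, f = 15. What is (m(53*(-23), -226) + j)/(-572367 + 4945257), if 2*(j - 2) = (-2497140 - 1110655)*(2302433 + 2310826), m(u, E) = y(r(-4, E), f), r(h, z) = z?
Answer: -16643692752101/8745780 ≈ -1.9031e+6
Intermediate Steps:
y(K, n) = 4*n**2 (y(K, n) = (2*n)**2 = 4*n**2)
m(u, E) = 900 (m(u, E) = 4*15**2 = 4*225 = 900)
j = -16643692753901/2 (j = 2 + ((-2497140 - 1110655)*(2302433 + 2310826))/2 = 2 + (-3607795*4613259)/2 = 2 + (1/2)*(-16643692753905) = 2 - 16643692753905/2 = -16643692753901/2 ≈ -8.3218e+12)
(m(53*(-23), -226) + j)/(-572367 + 4945257) = (900 - 16643692753901/2)/(-572367 + 4945257) = -16643692752101/2/4372890 = -16643692752101/2*1/4372890 = -16643692752101/8745780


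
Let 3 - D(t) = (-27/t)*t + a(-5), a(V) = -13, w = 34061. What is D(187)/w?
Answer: 43/34061 ≈ 0.0012624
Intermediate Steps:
D(t) = 43 (D(t) = 3 - ((-27/t)*t - 13) = 3 - (-27 - 13) = 3 - 1*(-40) = 3 + 40 = 43)
D(187)/w = 43/34061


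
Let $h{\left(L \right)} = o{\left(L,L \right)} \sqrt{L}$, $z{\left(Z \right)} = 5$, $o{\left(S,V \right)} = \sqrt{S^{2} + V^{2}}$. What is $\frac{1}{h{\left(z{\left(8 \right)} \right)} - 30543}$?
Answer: $- \frac{30543}{932874599} - \frac{5 \sqrt{10}}{932874599} \approx -3.2758 \cdot 10^{-5}$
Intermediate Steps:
$h{\left(L \right)} = \sqrt{2} \sqrt{L} \sqrt{L^{2}}$ ($h{\left(L \right)} = \sqrt{L^{2} + L^{2}} \sqrt{L} = \sqrt{2 L^{2}} \sqrt{L} = \sqrt{2} \sqrt{L^{2}} \sqrt{L} = \sqrt{2} \sqrt{L} \sqrt{L^{2}}$)
$\frac{1}{h{\left(z{\left(8 \right)} \right)} - 30543} = \frac{1}{\sqrt{2} \sqrt{5} \sqrt{5^{2}} - 30543} = \frac{1}{\sqrt{2} \sqrt{5} \sqrt{25} - 30543} = \frac{1}{\sqrt{2} \sqrt{5} \cdot 5 - 30543} = \frac{1}{5 \sqrt{10} - 30543} = \frac{1}{-30543 + 5 \sqrt{10}}$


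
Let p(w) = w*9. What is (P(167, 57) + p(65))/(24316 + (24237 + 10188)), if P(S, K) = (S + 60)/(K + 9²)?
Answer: 80957/8106258 ≈ 0.0099870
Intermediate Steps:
p(w) = 9*w
P(S, K) = (60 + S)/(81 + K) (P(S, K) = (60 + S)/(K + 81) = (60 + S)/(81 + K))
(P(167, 57) + p(65))/(24316 + (24237 + 10188)) = ((60 + 167)/(81 + 57) + 9*65)/(24316 + (24237 + 10188)) = (227/138 + 585)/(24316 + 34425) = ((1/138)*227 + 585)/58741 = (227/138 + 585)*(1/58741) = (80957/138)*(1/58741) = 80957/8106258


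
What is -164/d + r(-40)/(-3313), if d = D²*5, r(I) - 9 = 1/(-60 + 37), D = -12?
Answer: -3161239/13715820 ≈ -0.23048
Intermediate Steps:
r(I) = 206/23 (r(I) = 9 + 1/(-60 + 37) = 9 + 1/(-23) = 9 - 1/23 = 206/23)
d = 720 (d = (-12)²*5 = 144*5 = 720)
-164/d + r(-40)/(-3313) = -164/720 + (206/23)/(-3313) = -164*1/720 + (206/23)*(-1/3313) = -41/180 - 206/76199 = -3161239/13715820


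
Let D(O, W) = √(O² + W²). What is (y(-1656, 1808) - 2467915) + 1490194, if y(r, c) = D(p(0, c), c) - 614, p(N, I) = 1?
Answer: -978335 + √3268865 ≈ -9.7653e+5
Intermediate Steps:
y(r, c) = -614 + √(1 + c²) (y(r, c) = √(1² + c²) - 614 = √(1 + c²) - 614 = -614 + √(1 + c²))
(y(-1656, 1808) - 2467915) + 1490194 = ((-614 + √(1 + 1808²)) - 2467915) + 1490194 = ((-614 + √(1 + 3268864)) - 2467915) + 1490194 = ((-614 + √3268865) - 2467915) + 1490194 = (-2468529 + √3268865) + 1490194 = -978335 + √3268865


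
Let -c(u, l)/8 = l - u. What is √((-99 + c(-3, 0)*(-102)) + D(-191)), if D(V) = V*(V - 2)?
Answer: 2*√9803 ≈ 198.02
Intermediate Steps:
c(u, l) = -8*l + 8*u (c(u, l) = -8*(l - u) = -8*l + 8*u)
D(V) = V*(-2 + V)
√((-99 + c(-3, 0)*(-102)) + D(-191)) = √((-99 + (-8*0 + 8*(-3))*(-102)) - 191*(-2 - 191)) = √((-99 + (0 - 24)*(-102)) - 191*(-193)) = √((-99 - 24*(-102)) + 36863) = √((-99 + 2448) + 36863) = √(2349 + 36863) = √39212 = 2*√9803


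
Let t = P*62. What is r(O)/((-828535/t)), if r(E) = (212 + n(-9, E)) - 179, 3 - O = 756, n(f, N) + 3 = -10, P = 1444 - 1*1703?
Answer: 64232/165707 ≈ 0.38762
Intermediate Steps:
P = -259 (P = 1444 - 1703 = -259)
n(f, N) = -13 (n(f, N) = -3 - 10 = -13)
t = -16058 (t = -259*62 = -16058)
O = -753 (O = 3 - 1*756 = 3 - 756 = -753)
r(E) = 20 (r(E) = (212 - 13) - 179 = 199 - 179 = 20)
r(O)/((-828535/t)) = 20/((-828535/(-16058))) = 20/((-828535*(-1/16058))) = 20/(828535/16058) = 20*(16058/828535) = 64232/165707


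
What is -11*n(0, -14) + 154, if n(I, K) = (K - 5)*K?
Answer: -2772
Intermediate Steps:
n(I, K) = K*(-5 + K) (n(I, K) = (-5 + K)*K = K*(-5 + K))
-11*n(0, -14) + 154 = -(-154)*(-5 - 14) + 154 = -(-154)*(-19) + 154 = -11*266 + 154 = -2926 + 154 = -2772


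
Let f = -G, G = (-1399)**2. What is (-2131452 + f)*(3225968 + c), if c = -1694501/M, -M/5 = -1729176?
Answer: -114037972193709654367/8645880 ≈ -1.3190e+13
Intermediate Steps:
M = 8645880 (M = -5*(-1729176) = 8645880)
G = 1957201
c = -1694501/8645880 ≈ -0.19599
f = -1957201 (f = -1*1957201 = -1957201)
(-2131452 + f)*(3225968 + c) = (-2131452 - 1957201)*(3225968 - 1694501/8645880) = -4088653*27891330517339/8645880 = -114037972193709654367/8645880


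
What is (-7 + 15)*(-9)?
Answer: -72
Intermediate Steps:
(-7 + 15)*(-9) = 8*(-9) = -72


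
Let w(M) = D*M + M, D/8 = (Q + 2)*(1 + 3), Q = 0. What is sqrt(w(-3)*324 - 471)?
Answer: 7*I*sqrt(1299) ≈ 252.29*I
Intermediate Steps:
D = 64 (D = 8*((0 + 2)*(1 + 3)) = 8*(2*4) = 8*8 = 64)
w(M) = 65*M (w(M) = 64*M + M = 65*M)
sqrt(w(-3)*324 - 471) = sqrt((65*(-3))*324 - 471) = sqrt(-195*324 - 471) = sqrt(-63180 - 471) = sqrt(-63651) = 7*I*sqrt(1299)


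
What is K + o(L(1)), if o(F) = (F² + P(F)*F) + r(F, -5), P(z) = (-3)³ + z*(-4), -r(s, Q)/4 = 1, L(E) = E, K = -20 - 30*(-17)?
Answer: 456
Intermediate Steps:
K = 490 (K = -20 + 510 = 490)
r(s, Q) = -4 (r(s, Q) = -4*1 = -4)
P(z) = -27 - 4*z
o(F) = -4 + F² + F*(-27 - 4*F) (o(F) = (F² + (-27 - 4*F)*F) - 4 = (F² + F*(-27 - 4*F)) - 4 = -4 + F² + F*(-27 - 4*F))
K + o(L(1)) = 490 + (-4 + 1² - 1*1*(27 + 4*1)) = 490 + (-4 + 1 - 1*1*(27 + 4)) = 490 + (-4 + 1 - 1*1*31) = 490 + (-4 + 1 - 31) = 490 - 34 = 456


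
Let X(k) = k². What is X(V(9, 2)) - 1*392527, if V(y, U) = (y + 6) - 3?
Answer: -392383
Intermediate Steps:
V(y, U) = 3 + y (V(y, U) = (6 + y) - 3 = 3 + y)
X(V(9, 2)) - 1*392527 = (3 + 9)² - 1*392527 = 12² - 392527 = 144 - 392527 = -392383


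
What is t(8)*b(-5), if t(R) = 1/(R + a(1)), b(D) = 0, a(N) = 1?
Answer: 0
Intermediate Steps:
t(R) = 1/(1 + R) (t(R) = 1/(R + 1) = 1/(1 + R))
t(8)*b(-5) = 0/(1 + 8) = 0/9 = (⅑)*0 = 0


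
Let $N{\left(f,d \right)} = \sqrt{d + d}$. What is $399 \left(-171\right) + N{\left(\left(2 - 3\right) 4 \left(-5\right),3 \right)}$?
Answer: $-68229 + \sqrt{6} \approx -68227.0$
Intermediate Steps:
$N{\left(f,d \right)} = \sqrt{2} \sqrt{d}$ ($N{\left(f,d \right)} = \sqrt{2 d} = \sqrt{2} \sqrt{d}$)
$399 \left(-171\right) + N{\left(\left(2 - 3\right) 4 \left(-5\right),3 \right)} = 399 \left(-171\right) + \sqrt{2} \sqrt{3} = -68229 + \sqrt{6}$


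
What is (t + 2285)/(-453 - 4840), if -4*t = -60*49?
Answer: -3020/5293 ≈ -0.57057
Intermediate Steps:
t = 735 (t = -(-15)*49 = -¼*(-2940) = 735)
(t + 2285)/(-453 - 4840) = (735 + 2285)/(-453 - 4840) = 3020/(-5293) = 3020*(-1/5293) = -3020/5293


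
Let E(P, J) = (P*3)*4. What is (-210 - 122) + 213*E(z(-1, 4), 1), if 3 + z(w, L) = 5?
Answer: 4780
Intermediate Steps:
z(w, L) = 2 (z(w, L) = -3 + 5 = 2)
E(P, J) = 12*P (E(P, J) = (3*P)*4 = 12*P)
(-210 - 122) + 213*E(z(-1, 4), 1) = (-210 - 122) + 213*(12*2) = -332 + 213*24 = -332 + 5112 = 4780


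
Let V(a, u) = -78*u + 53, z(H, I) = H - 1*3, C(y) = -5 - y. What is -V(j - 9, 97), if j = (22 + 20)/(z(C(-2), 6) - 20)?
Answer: 7513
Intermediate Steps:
z(H, I) = -3 + H (z(H, I) = H - 3 = -3 + H)
j = -21/13 (j = (22 + 20)/((-3 + (-5 - 1*(-2))) - 20) = 42/((-3 + (-5 + 2)) - 20) = 42/((-3 - 3) - 20) = 42/(-6 - 20) = 42/(-26) = 42*(-1/26) = -21/13 ≈ -1.6154)
V(a, u) = 53 - 78*u
-V(j - 9, 97) = -(53 - 78*97) = -(53 - 7566) = -1*(-7513) = 7513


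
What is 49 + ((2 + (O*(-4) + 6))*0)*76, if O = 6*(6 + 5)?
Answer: 49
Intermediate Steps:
O = 66 (O = 6*11 = 66)
49 + ((2 + (O*(-4) + 6))*0)*76 = 49 + ((2 + (66*(-4) + 6))*0)*76 = 49 + ((2 + (-264 + 6))*0)*76 = 49 + ((2 - 258)*0)*76 = 49 - 256*0*76 = 49 + 0*76 = 49 + 0 = 49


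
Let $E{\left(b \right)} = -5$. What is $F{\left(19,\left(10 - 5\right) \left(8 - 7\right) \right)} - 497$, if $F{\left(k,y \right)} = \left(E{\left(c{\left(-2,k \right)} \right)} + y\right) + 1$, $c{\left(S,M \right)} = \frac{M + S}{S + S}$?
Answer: $-496$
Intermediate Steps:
$c{\left(S,M \right)} = \frac{M + S}{2 S}$
$F{\left(k,y \right)} = -4 + y$ ($F{\left(k,y \right)} = \left(-5 + y\right) + 1 = -4 + y$)
$F{\left(19,\left(10 - 5\right) \left(8 - 7\right) \right)} - 497 = \left(-4 + \left(10 - 5\right) \left(8 - 7\right)\right) - 497 = \left(-4 + 5 \cdot 1\right) - 497 = \left(-4 + 5\right) - 497 = 1 - 497 = -496$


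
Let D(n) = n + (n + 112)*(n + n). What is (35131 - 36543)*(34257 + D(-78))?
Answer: -40771500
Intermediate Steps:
D(n) = n + 2*n*(112 + n) (D(n) = n + (112 + n)*(2*n) = n + 2*n*(112 + n))
(35131 - 36543)*(34257 + D(-78)) = (35131 - 36543)*(34257 - 78*(225 + 2*(-78))) = -1412*(34257 - 78*(225 - 156)) = -1412*(34257 - 78*69) = -1412*(34257 - 5382) = -1412*28875 = -40771500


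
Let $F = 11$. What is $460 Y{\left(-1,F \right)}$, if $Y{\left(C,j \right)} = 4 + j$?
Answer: $6900$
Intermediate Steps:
$460 Y{\left(-1,F \right)} = 460 \left(4 + 11\right) = 460 \cdot 15 = 6900$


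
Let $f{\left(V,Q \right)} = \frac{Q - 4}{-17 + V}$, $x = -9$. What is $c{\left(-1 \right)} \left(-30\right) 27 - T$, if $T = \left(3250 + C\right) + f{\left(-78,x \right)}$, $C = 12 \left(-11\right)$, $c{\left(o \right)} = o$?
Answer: $- \frac{219273}{95} \approx -2308.1$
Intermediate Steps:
$f{\left(V,Q \right)} = \frac{-4 + Q}{-17 + V}$
$C = -132$
$T = \frac{296223}{95}$ ($T = \left(3250 - 132\right) + \frac{-4 - 9}{-17 - 78} = 3118 + \frac{1}{-95} \left(-13\right) = 3118 - - \frac{13}{95} = 3118 + \frac{13}{95} = \frac{296223}{95} \approx 3118.1$)
$c{\left(-1 \right)} \left(-30\right) 27 - T = \left(-1\right) \left(-30\right) 27 - \frac{296223}{95} = 30 \cdot 27 - \frac{296223}{95} = 810 - \frac{296223}{95} = - \frac{219273}{95}$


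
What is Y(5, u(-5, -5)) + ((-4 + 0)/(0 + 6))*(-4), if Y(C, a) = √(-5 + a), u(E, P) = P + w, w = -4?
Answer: 8/3 + I*√14 ≈ 2.6667 + 3.7417*I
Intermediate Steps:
u(E, P) = -4 + P (u(E, P) = P - 4 = -4 + P)
Y(5, u(-5, -5)) + ((-4 + 0)/(0 + 6))*(-4) = √(-5 + (-4 - 5)) + ((-4 + 0)/(0 + 6))*(-4) = √(-5 - 9) - 4/6*(-4) = √(-14) - 4*⅙*(-4) = I*√14 - ⅔*(-4) = I*√14 + 8/3 = 8/3 + I*√14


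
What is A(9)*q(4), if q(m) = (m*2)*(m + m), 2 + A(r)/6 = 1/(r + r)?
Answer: -2240/3 ≈ -746.67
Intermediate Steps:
A(r) = -12 + 3/r (A(r) = -12 + 6/(r + r) = -12 + 6/((2*r)) = -12 + 6*(1/(2*r)) = -12 + 3/r)
q(m) = 4*m**2 (q(m) = (2*m)*(2*m) = 4*m**2)
A(9)*q(4) = (-12 + 3/9)*(4*4**2) = (-12 + 3*(1/9))*(4*16) = (-12 + 1/3)*64 = -35/3*64 = -2240/3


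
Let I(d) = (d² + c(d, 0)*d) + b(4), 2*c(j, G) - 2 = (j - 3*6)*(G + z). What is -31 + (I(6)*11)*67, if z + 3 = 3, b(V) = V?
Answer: 33871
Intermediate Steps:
z = 0 (z = -3 + 3 = 0)
c(j, G) = 1 + G*(-18 + j)/2 (c(j, G) = 1 + ((j - 3*6)*(G + 0))/2 = 1 + ((j - 18)*G)/2 = 1 + ((-18 + j)*G)/2 = 1 + (G*(-18 + j))/2 = 1 + G*(-18 + j)/2)
I(d) = 4 + d + d² (I(d) = (d² + (1 - 9*0 + (½)*0*d)*d) + 4 = (d² + (1 + 0 + 0)*d) + 4 = (d² + 1*d) + 4 = (d² + d) + 4 = (d + d²) + 4 = 4 + d + d²)
-31 + (I(6)*11)*67 = -31 + ((4 + 6 + 6²)*11)*67 = -31 + ((4 + 6 + 36)*11)*67 = -31 + (46*11)*67 = -31 + 506*67 = -31 + 33902 = 33871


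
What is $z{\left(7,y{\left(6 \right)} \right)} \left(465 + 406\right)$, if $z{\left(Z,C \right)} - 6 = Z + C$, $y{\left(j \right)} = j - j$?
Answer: $11323$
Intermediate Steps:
$y{\left(j \right)} = 0$
$z{\left(Z,C \right)} = 6 + C + Z$ ($z{\left(Z,C \right)} = 6 + \left(Z + C\right) = 6 + \left(C + Z\right) = 6 + C + Z$)
$z{\left(7,y{\left(6 \right)} \right)} \left(465 + 406\right) = \left(6 + 0 + 7\right) \left(465 + 406\right) = 13 \cdot 871 = 11323$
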